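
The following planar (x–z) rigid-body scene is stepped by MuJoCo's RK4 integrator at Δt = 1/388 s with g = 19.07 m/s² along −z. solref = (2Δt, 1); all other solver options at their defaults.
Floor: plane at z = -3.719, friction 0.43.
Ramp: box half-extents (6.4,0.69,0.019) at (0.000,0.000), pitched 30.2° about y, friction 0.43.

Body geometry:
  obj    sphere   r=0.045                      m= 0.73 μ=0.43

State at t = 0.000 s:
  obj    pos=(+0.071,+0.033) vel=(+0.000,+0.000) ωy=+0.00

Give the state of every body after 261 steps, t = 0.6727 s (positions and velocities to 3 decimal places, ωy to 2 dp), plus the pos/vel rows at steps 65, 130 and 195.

State at t = 0.6727 s:
  obj    pos=(+1.411,-0.747) vel=(+3.984,-2.318) ωy=+102.41

Key-timestep trajectory:
   step    t(s)  obj.x    obj.z    obj.vx   obj.vz 
     65  0.1675   +0.154  -0.016  +0.992  -0.577
    130  0.3351   +0.403  -0.161  +1.984  -1.155
    195  0.5026   +0.819  -0.403  +2.976  -1.732


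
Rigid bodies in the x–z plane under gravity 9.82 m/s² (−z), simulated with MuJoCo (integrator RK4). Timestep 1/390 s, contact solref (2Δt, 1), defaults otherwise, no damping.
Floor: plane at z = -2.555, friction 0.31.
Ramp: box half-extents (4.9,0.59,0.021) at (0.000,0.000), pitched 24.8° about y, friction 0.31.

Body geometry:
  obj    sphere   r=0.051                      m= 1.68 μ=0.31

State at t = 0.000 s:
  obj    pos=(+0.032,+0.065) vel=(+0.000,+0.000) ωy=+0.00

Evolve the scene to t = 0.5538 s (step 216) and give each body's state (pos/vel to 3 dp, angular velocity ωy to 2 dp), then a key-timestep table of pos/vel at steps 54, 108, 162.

State at t = 0.5538 s:
  obj    pos=(+0.442,-0.125) vel=(+1.479,-0.684) ωy=+31.95

Key-timestep trajectory:
   step    t(s)  obj.x    obj.z    obj.vx   obj.vz 
     54  0.1385   +0.058  +0.053  +0.370  -0.171
    108  0.2769   +0.134  +0.017  +0.740  -0.342
    162  0.4154   +0.262  -0.042  +1.109  -0.513


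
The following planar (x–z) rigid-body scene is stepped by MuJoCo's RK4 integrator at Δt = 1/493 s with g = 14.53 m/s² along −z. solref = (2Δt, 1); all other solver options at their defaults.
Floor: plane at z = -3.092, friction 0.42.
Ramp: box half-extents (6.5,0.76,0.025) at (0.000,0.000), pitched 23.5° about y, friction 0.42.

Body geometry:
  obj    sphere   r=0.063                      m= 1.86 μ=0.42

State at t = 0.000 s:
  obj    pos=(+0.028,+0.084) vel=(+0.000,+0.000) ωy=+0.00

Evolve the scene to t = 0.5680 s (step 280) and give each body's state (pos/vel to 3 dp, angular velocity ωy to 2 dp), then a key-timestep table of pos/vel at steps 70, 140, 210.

State at t = 0.5680 s:
  obj    pos=(+0.640,-0.182) vel=(+2.156,-0.937) ωy=+37.30

Key-timestep trajectory:
   step    t(s)  obj.x    obj.z    obj.vx   obj.vz 
     70  0.1420   +0.066  +0.067  +0.539  -0.234
    140  0.2840   +0.181  +0.017  +1.078  -0.469
    210  0.4260   +0.372  -0.066  +1.617  -0.703


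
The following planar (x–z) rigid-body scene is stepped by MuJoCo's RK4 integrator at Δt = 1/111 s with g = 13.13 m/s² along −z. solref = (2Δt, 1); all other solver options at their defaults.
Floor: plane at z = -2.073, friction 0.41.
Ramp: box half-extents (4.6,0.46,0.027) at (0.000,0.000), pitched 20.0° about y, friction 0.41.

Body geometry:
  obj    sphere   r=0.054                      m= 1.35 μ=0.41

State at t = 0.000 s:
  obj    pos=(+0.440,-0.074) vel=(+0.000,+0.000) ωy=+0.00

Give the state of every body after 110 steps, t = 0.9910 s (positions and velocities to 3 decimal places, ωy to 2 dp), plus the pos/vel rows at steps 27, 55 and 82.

State at t = 0.9910 s:
  obj    pos=(+1.920,-0.613) vel=(+2.987,-1.087) ωy=+58.86

Key-timestep trajectory:
   step    t(s)  obj.x    obj.z    obj.vx   obj.vz 
     27  0.2432   +0.529  -0.106  +0.733  -0.267
     55  0.4955   +0.810  -0.209  +1.494  -0.544
     82  0.7387   +1.263  -0.373  +2.227  -0.810


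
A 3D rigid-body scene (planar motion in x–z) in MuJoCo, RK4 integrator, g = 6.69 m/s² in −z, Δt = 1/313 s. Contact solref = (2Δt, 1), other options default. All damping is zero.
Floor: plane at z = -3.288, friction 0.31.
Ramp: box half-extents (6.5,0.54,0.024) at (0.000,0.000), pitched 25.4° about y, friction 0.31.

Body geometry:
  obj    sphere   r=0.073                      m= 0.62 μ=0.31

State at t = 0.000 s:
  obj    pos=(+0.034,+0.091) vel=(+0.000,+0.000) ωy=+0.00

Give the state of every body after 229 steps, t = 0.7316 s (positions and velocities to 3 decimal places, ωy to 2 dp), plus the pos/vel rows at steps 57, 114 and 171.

State at t = 0.7316 s:
  obj    pos=(+0.530,-0.144) vel=(+1.355,-0.643) ωy=+20.54

Key-timestep trajectory:
   step    t(s)  obj.x    obj.z    obj.vx   obj.vz 
     57  0.1821   +0.065  +0.077  +0.337  -0.160
    114  0.3642   +0.157  +0.033  +0.674  -0.320
    171  0.5463   +0.310  -0.040  +1.012  -0.480


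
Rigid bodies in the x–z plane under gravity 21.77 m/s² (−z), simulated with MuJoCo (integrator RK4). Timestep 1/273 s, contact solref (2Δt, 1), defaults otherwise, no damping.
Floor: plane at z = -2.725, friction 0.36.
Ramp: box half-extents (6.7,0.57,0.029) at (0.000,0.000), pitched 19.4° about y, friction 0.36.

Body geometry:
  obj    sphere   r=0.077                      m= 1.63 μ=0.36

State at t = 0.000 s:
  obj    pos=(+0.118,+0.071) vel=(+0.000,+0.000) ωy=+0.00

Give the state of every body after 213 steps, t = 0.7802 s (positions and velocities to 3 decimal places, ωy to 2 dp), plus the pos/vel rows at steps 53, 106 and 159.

State at t = 0.7802 s:
  obj    pos=(+1.601,-0.451) vel=(+3.801,-1.339) ωy=+52.33

Key-timestep trajectory:
   step    t(s)  obj.x    obj.z    obj.vx   obj.vz 
     53  0.1941   +0.210  +0.038  +0.946  -0.333
    106  0.3883   +0.485  -0.059  +1.892  -0.666
    159  0.5824   +0.944  -0.220  +2.838  -0.999


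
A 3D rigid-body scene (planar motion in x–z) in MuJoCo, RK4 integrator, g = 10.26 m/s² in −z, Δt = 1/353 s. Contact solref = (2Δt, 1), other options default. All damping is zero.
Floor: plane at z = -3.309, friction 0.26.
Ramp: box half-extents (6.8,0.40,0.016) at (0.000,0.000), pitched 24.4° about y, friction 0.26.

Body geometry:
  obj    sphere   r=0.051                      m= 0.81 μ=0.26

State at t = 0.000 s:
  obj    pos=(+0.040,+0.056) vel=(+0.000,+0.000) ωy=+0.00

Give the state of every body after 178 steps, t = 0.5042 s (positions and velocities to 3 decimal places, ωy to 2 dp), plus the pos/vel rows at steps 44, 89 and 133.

State at t = 0.5042 s:
  obj    pos=(+0.390,-0.104) vel=(+1.390,-0.631) ωy=+29.93

Key-timestep trajectory:
   step    t(s)  obj.x    obj.z    obj.vx   obj.vz 
     44  0.1246   +0.061  +0.046  +0.344  -0.156
     89  0.2521   +0.128  +0.016  +0.695  -0.315
    133  0.3768   +0.236  -0.033  +1.039  -0.471


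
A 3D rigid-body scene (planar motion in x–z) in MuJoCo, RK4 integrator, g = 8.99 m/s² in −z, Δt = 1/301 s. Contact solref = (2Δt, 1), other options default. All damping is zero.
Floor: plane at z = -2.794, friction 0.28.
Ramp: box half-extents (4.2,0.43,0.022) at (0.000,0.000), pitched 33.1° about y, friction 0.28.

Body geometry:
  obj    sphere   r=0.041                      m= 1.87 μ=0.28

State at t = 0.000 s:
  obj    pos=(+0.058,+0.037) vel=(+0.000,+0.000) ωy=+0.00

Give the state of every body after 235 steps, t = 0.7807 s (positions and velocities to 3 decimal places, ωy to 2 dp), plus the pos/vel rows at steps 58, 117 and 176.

State at t = 0.7807 s:
  obj    pos=(+0.954,-0.546) vel=(+2.294,-1.495) ωy=+66.76

Key-timestep trajectory:
   step    t(s)  obj.x    obj.z    obj.vx   obj.vz 
     58  0.1927   +0.113  +0.002  +0.566  -0.369
    117  0.3887   +0.280  -0.107  +1.142  -0.744
    176  0.5847   +0.560  -0.290  +1.718  -1.120


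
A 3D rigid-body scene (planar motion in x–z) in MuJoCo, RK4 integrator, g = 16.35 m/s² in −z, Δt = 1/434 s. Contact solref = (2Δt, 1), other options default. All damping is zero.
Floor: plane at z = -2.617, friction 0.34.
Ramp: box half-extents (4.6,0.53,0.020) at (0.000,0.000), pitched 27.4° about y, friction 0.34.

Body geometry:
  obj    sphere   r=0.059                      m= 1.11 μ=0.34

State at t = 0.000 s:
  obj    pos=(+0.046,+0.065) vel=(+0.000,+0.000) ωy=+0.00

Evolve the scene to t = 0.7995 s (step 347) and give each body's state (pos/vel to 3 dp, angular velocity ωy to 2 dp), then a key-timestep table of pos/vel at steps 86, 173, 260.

State at t = 0.7995 s:
  obj    pos=(+1.571,-0.725) vel=(+3.815,-1.978) ωy=+72.83

Key-timestep trajectory:
   step    t(s)  obj.x    obj.z    obj.vx   obj.vz 
     86  0.1982   +0.140  +0.017  +0.946  -0.490
    173  0.3986   +0.425  -0.131  +1.902  -0.986
    260  0.5991   +0.902  -0.379  +2.859  -1.482


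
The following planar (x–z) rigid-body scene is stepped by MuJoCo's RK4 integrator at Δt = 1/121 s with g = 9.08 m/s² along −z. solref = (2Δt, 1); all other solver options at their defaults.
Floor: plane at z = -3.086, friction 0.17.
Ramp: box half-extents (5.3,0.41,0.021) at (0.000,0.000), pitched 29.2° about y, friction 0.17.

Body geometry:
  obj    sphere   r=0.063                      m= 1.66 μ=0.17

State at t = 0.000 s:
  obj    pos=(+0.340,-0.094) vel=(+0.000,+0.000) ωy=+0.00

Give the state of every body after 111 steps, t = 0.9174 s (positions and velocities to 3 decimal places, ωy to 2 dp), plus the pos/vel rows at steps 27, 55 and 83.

State at t = 0.9174 s:
  obj    pos=(+1.503,-0.744) vel=(+2.534,-1.416) ωy=+46.05

Key-timestep trajectory:
   step    t(s)  obj.x    obj.z    obj.vx   obj.vz 
     27  0.2231   +0.409  -0.132  +0.617  -0.345
     55  0.4545   +0.626  -0.253  +1.256  -0.702
     83  0.6860   +0.990  -0.457  +1.895  -1.059


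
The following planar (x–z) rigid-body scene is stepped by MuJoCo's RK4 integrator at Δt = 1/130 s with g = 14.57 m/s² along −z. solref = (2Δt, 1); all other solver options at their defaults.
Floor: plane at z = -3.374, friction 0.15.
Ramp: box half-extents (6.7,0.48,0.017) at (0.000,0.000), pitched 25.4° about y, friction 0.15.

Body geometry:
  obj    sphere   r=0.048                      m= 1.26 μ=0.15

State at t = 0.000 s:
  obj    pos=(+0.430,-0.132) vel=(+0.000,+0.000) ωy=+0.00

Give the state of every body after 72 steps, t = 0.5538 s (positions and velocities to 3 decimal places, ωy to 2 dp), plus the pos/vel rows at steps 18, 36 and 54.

State at t = 0.5538 s:
  obj    pos=(+1.049,-0.426) vel=(+2.234,-1.061) ωy=+51.46

Key-timestep trajectory:
   step    t(s)  obj.x    obj.z    obj.vx   obj.vz 
     18  0.1385   +0.469  -0.151  +0.559  -0.265
     36  0.2769   +0.585  -0.206  +1.117  -0.530
     54  0.4154   +0.778  -0.298  +1.675  -0.796


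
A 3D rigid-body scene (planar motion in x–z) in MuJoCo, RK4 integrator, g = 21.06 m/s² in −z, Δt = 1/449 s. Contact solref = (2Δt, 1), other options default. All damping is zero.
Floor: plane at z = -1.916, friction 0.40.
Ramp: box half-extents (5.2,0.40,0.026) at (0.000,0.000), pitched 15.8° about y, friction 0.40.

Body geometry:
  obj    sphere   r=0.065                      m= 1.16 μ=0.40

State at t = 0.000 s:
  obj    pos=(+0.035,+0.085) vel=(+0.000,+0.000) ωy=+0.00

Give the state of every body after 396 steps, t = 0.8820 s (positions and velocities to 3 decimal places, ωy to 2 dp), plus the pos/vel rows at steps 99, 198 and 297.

State at t = 0.8820 s:
  obj    pos=(+1.568,-0.349) vel=(+3.476,-0.984) ωy=+55.57

Key-timestep trajectory:
   step    t(s)  obj.x    obj.z    obj.vx   obj.vz 
     99  0.2205   +0.131  +0.058  +0.869  -0.246
    198  0.4410   +0.418  -0.024  +1.738  -0.492
    297  0.6615   +0.897  -0.159  +2.607  -0.738


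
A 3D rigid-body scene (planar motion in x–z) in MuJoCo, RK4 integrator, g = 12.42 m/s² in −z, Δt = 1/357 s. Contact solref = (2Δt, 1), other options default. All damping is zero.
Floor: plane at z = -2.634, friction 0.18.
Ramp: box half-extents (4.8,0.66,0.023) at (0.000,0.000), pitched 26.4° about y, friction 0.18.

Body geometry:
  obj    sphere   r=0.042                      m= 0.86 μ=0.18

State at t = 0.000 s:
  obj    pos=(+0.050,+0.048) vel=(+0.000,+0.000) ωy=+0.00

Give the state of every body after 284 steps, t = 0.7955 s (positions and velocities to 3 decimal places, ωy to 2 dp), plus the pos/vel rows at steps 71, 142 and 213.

State at t = 0.7955 s:
  obj    pos=(+1.168,-0.507) vel=(+2.811,-1.395) ωy=+74.70

Key-timestep trajectory:
   step    t(s)  obj.x    obj.z    obj.vx   obj.vz 
     71  0.1989   +0.120  +0.013  +0.703  -0.349
    142  0.3978   +0.330  -0.091  +1.406  -0.698
    213  0.5966   +0.679  -0.264  +2.108  -1.047


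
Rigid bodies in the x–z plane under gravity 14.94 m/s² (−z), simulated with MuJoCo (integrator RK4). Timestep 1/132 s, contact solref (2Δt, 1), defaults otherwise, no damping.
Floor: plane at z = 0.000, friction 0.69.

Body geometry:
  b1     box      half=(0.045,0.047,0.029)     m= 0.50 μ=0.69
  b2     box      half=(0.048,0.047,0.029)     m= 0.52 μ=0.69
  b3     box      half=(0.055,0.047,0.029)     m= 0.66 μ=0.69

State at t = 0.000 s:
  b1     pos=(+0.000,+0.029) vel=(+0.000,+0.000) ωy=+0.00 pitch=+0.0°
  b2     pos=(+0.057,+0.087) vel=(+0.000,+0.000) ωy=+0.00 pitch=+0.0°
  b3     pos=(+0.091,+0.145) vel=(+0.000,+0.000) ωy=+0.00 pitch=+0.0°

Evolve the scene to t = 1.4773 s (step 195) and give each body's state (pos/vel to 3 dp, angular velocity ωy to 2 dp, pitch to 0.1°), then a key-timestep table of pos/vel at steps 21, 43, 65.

State at t = 1.4773 s:
  b1     pos=(+0.000,+0.029) vel=(+0.000,+0.000) ωy=+0.00 pitch=+0.0°
  b2     pos=(+0.102,+0.048) vel=(+0.000,+0.000) ωy=+0.00 pitch=+90.0°
  b3     pos=(+0.276,+0.029) vel=(+0.000,+0.000) ωy=+0.00 pitch=+180.0°

Key-timestep trajectory:
   step    t(s)  b1.x    b1.z    b1.vx   b1.vz   b2.x    b2.z    b2.vx   b2.vz   b3.x    b3.z    b3.vx   b3.vz 
     21  0.1591   +0.000  +0.029  +0.000  +0.001   +0.079  +0.058  +0.218  -0.732   +0.152  +0.064  +0.579  -1.412
     43  0.3258   +0.000  +0.029  +0.000  +0.000   +0.118  +0.055  -0.013  -0.003   +0.214  +0.062  +0.185  +0.013
     65  0.4924   +0.000  +0.029  +0.000  +0.000   +0.100  +0.049  +0.124  -0.051   +0.261  +0.045  +0.483  -0.437


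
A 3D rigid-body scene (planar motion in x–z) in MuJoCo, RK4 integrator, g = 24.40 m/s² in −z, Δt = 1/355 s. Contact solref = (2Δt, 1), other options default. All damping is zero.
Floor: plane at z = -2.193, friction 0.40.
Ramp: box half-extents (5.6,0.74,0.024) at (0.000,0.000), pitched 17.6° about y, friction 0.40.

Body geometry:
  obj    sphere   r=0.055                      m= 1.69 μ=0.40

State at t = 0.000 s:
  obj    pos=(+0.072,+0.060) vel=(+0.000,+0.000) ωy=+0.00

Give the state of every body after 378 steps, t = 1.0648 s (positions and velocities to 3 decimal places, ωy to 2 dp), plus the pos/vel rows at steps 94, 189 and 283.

State at t = 1.0648 s:
  obj    pos=(+2.920,-0.843) vel=(+5.349,-1.697) ωy=+102.02

Key-timestep trajectory:
   step    t(s)  obj.x    obj.z    obj.vx   obj.vz 
     94  0.2648   +0.248  +0.004  +1.330  -0.422
    189  0.5324   +0.784  -0.166  +2.674  -0.848
    283  0.7972   +1.668  -0.446  +4.004  -1.270


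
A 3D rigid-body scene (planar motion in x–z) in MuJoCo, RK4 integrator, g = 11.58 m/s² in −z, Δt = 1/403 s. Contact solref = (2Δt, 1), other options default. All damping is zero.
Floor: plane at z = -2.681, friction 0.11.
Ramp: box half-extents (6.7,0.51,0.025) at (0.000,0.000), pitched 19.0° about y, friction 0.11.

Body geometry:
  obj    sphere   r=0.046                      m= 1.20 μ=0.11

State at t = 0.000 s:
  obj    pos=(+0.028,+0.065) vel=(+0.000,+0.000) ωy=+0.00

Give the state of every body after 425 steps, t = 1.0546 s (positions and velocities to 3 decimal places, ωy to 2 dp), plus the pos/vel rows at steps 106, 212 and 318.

State at t = 1.0546 s:
  obj    pos=(+1.444,-0.422) vel=(+2.685,-0.925) ωy=+61.73

Key-timestep trajectory:
   step    t(s)  obj.x    obj.z    obj.vx   obj.vz 
    106  0.2630   +0.116  +0.035  +0.670  -0.231
    212  0.5261   +0.381  -0.056  +1.340  -0.461
    318  0.7891   +0.821  -0.208  +2.009  -0.692


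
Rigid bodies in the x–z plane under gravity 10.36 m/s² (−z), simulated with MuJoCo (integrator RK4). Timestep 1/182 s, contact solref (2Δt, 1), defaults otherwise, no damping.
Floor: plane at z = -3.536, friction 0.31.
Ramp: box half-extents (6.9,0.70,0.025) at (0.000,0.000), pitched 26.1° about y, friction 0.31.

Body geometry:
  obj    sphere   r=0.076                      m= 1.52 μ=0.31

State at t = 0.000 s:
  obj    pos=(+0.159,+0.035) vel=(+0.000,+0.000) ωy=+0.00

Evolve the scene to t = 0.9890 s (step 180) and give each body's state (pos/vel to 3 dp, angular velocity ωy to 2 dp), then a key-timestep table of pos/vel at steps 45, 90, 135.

State at t = 0.9890 s:
  obj    pos=(+1.589,-0.666) vel=(+2.891,-1.417) ωy=+42.36

Key-timestep trajectory:
   step    t(s)  obj.x    obj.z    obj.vx   obj.vz 
     45  0.2473   +0.248  -0.009  +0.723  -0.354
     90  0.4945   +0.516  -0.141  +1.446  -0.708
    135  0.7418   +0.963  -0.359  +2.169  -1.062


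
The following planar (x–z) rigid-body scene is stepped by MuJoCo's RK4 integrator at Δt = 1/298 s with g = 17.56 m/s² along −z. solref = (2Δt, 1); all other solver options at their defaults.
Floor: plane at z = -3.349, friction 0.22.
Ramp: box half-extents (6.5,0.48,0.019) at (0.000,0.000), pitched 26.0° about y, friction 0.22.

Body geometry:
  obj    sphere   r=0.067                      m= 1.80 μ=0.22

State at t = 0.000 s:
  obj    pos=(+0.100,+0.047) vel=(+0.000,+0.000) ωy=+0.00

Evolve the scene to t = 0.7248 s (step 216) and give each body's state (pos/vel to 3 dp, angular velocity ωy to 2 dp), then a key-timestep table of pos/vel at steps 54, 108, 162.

State at t = 0.7248 s:
  obj    pos=(+1.398,-0.586) vel=(+3.582,-1.747) ωy=+59.47

Key-timestep trajectory:
   step    t(s)  obj.x    obj.z    obj.vx   obj.vz 
     54  0.1812   +0.181  +0.007  +0.896  -0.437
    108  0.3624   +0.425  -0.111  +1.791  -0.874
    162  0.5436   +0.830  -0.309  +2.687  -1.310


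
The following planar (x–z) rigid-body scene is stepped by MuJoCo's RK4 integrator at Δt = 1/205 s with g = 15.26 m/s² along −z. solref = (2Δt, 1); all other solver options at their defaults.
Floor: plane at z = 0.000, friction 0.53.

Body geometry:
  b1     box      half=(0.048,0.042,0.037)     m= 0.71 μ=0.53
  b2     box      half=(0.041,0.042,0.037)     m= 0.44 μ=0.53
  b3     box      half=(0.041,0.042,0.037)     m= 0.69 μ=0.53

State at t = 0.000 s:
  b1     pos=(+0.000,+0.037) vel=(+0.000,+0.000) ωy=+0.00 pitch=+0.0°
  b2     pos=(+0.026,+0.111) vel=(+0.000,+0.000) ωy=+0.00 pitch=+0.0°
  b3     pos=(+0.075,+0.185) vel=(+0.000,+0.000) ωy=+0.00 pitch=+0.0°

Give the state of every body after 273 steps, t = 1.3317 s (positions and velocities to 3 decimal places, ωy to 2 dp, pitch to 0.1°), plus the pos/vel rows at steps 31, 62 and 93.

State at t = 1.3317 s:
  b1     pos=(+0.000,+0.037) vel=(+0.000,+0.000) ωy=+0.00 pitch=+0.0°
  b2     pos=(+0.024,+0.111) vel=(+0.000,+0.000) ωy=+0.00 pitch=+0.0°
  b3     pos=(+0.105,+0.041) vel=(+0.000,+0.000) ωy=+0.00 pitch=+90.0°

Key-timestep trajectory:
   step    t(s)  b1.x    b1.z    b1.vx   b1.vz   b2.x    b2.z    b2.vx   b2.vz   b3.x    b3.z    b3.vx   b3.vz 
     31  0.1512   +0.000  +0.037  +0.000  +0.000   +0.026  +0.111  -0.001  +0.000   +0.101  +0.166  +0.327  -0.543
     62  0.3024   +0.000  +0.037  +0.000  +0.000   +0.026  +0.111  +0.000  +0.000   +0.136  +0.055  +0.033  +0.024
     93  0.4537   +0.000  +0.037  +0.000  +0.000   +0.026  +0.111  +0.000  +0.000   +0.125  +0.052  -0.224  -0.069


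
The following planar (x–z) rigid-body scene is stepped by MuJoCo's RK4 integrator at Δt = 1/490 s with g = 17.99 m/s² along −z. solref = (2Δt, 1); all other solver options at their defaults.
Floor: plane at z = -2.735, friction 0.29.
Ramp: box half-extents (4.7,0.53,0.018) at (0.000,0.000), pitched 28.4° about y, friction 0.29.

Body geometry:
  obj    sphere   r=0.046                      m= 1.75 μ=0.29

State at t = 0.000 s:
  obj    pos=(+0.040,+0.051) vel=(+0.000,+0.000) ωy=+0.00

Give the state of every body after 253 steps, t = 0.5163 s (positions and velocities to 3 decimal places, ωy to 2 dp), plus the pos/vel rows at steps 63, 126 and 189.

State at t = 0.5163 s:
  obj    pos=(+0.757,-0.336) vel=(+2.776,-1.501) ωy=+68.59

Key-timestep trajectory:
   step    t(s)  obj.x    obj.z    obj.vx   obj.vz 
     63  0.1286   +0.085  +0.027  +0.691  -0.374
    126  0.2571   +0.218  -0.045  +1.383  -0.748
    189  0.3857   +0.440  -0.165  +2.074  -1.121


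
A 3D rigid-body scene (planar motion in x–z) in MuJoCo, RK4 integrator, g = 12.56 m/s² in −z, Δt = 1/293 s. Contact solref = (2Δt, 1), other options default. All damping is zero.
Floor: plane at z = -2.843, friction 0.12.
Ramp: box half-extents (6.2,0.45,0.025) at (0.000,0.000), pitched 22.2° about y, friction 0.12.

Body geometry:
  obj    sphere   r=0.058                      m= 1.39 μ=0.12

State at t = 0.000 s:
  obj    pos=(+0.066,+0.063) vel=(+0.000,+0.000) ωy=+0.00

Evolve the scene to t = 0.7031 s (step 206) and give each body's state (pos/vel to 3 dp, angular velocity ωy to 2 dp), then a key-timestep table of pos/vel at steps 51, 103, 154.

State at t = 0.7031 s:
  obj    pos=(+0.842,-0.254) vel=(+2.207,-0.901) ωy=+41.08

Key-timestep trajectory:
   step    t(s)  obj.x    obj.z    obj.vx   obj.vz 
     51  0.1741   +0.114  +0.043  +0.547  -0.223
    103  0.3515   +0.260  -0.016  +1.104  -0.450
    154  0.5256   +0.500  -0.114  +1.650  -0.673


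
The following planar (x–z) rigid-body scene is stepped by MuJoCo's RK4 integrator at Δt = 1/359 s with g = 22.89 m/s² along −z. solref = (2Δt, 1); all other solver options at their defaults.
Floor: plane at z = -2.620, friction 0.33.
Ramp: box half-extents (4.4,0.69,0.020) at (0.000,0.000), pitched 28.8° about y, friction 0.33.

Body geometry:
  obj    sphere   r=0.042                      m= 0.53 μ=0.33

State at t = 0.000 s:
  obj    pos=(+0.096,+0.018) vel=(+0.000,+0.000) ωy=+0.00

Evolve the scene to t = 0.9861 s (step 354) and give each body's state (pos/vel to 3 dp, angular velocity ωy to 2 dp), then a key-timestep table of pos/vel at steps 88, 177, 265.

State at t = 0.9861 s:
  obj    pos=(+3.452,-1.827) vel=(+6.806,-3.742) ωy=+184.91

Key-timestep trajectory:
   step    t(s)  obj.x    obj.z    obj.vx   obj.vz 
     88  0.2451   +0.303  -0.096  +1.692  -0.930
    177  0.4930   +0.935  -0.443  +3.403  -1.871
    265  0.7382   +1.977  -1.016  +5.095  -2.801


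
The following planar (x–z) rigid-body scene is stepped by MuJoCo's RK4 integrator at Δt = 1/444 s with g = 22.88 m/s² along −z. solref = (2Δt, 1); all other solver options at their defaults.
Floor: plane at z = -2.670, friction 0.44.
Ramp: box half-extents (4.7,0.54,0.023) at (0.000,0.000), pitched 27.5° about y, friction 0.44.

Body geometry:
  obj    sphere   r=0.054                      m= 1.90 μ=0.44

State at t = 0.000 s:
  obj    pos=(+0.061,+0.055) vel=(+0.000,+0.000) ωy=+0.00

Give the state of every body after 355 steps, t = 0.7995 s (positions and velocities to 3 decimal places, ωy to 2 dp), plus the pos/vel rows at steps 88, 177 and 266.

State at t = 0.7995 s:
  obj    pos=(+2.201,-1.059) vel=(+5.352,-2.786) ωy=+111.72

Key-timestep trajectory:
   step    t(s)  obj.x    obj.z    obj.vx   obj.vz 
     88  0.1982   +0.193  -0.013  +1.327  -0.691
    177  0.3986   +0.593  -0.222  +2.669  -1.389
    266  0.5991   +1.262  -0.570  +4.010  -2.088


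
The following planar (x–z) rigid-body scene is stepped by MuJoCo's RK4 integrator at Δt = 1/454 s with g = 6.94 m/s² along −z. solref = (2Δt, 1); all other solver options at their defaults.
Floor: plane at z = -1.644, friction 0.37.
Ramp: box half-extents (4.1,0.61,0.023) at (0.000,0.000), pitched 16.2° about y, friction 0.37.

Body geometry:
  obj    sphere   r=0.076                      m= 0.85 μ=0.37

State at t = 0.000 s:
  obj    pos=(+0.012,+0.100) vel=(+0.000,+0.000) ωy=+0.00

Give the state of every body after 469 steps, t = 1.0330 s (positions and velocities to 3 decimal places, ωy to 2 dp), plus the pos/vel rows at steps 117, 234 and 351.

State at t = 1.0330 s:
  obj    pos=(+0.721,-0.106) vel=(+1.372,-0.399) ωy=+18.80

Key-timestep trajectory:
   step    t(s)  obj.x    obj.z    obj.vx   obj.vz 
    117  0.2577   +0.056  +0.087  +0.342  -0.099
    234  0.5154   +0.188  +0.048  +0.685  -0.199
    351  0.7731   +0.409  -0.016  +1.027  -0.298


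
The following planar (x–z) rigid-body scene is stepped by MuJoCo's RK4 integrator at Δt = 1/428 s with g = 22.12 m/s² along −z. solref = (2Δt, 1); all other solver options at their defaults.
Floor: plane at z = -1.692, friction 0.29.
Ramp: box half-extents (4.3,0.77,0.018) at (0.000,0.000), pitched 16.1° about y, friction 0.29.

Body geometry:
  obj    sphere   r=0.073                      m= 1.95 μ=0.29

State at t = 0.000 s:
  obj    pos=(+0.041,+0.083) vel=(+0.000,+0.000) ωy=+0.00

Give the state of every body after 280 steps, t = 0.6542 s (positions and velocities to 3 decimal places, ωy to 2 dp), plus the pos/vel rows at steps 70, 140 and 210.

State at t = 0.6542 s:
  obj    pos=(+0.942,-0.177) vel=(+2.754,-0.795) ωy=+39.26

Key-timestep trajectory:
   step    t(s)  obj.x    obj.z    obj.vx   obj.vz 
     70  0.1636   +0.097  +0.067  +0.689  -0.199
    140  0.3271   +0.266  +0.018  +1.377  -0.397
    210  0.4907   +0.548  -0.063  +2.066  -0.596


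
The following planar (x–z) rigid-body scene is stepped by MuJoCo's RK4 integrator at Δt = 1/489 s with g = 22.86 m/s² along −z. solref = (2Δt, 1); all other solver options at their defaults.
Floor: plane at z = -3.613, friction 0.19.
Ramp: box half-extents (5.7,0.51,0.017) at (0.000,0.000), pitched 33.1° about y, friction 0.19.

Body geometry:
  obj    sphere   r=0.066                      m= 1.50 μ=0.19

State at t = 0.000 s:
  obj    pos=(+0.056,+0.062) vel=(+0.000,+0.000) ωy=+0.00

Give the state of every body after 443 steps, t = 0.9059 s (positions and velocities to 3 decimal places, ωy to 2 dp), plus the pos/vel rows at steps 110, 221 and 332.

State at t = 0.9059 s:
  obj    pos=(+3.122,-1.936) vel=(+6.768,-4.412) ωy=+122.38

Key-timestep trajectory:
   step    t(s)  obj.x    obj.z    obj.vx   obj.vz 
    110  0.2249   +0.246  -0.061  +1.681  -1.096
    221  0.4519   +0.820  -0.435  +3.376  -2.201
    332  0.6789   +1.778  -1.060  +5.072  -3.306


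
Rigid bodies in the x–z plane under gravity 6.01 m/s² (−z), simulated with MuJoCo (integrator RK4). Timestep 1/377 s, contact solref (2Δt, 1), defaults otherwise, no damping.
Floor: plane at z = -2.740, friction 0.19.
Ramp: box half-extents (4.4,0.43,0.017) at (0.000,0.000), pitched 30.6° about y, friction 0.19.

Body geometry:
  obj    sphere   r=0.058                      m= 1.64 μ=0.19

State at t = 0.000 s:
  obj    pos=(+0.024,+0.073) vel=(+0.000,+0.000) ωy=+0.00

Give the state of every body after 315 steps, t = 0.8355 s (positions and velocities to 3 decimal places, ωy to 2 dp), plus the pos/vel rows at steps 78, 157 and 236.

State at t = 0.8355 s:
  obj    pos=(+0.681,-0.315) vel=(+1.572,-0.930) ωy=+31.47

Key-timestep trajectory:
   step    t(s)  obj.x    obj.z    obj.vx   obj.vz 
     78  0.2069   +0.064  +0.049  +0.389  -0.230
    157  0.4164   +0.187  -0.024  +0.783  -0.463
    236  0.6260   +0.393  -0.145  +1.178  -0.696


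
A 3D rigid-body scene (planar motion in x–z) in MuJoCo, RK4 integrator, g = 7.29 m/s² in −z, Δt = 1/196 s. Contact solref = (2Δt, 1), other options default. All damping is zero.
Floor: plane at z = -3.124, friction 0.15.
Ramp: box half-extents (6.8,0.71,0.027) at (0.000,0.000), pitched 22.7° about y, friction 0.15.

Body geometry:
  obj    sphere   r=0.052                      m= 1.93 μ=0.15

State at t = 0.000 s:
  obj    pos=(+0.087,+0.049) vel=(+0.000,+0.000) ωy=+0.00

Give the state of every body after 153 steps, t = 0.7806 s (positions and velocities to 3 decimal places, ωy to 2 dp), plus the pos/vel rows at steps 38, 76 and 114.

State at t = 0.7806 s:
  obj    pos=(+0.652,-0.187) vel=(+1.447,-0.605) ωy=+30.15

Key-timestep trajectory:
   step    t(s)  obj.x    obj.z    obj.vx   obj.vz 
     38  0.1939   +0.122  +0.035  +0.360  -0.150
     76  0.3878   +0.227  -0.009  +0.719  -0.301
    114  0.5816   +0.401  -0.082  +1.078  -0.451


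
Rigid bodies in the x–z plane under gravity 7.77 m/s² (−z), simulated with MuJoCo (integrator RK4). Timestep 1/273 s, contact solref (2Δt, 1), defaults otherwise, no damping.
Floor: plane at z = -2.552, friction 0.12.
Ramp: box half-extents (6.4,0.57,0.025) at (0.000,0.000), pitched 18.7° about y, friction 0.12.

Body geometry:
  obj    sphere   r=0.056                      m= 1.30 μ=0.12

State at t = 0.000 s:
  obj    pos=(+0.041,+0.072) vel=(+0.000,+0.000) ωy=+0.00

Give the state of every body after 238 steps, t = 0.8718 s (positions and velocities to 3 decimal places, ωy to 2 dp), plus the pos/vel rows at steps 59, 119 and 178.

State at t = 0.8718 s:
  obj    pos=(+0.682,-0.145) vel=(+1.469,-0.497) ωy=+27.69

Key-timestep trajectory:
   step    t(s)  obj.x    obj.z    obj.vx   obj.vz 
     59  0.2161   +0.080  +0.058  +0.364  -0.123
    119  0.4359   +0.201  +0.017  +0.735  -0.249
    178  0.6520   +0.399  -0.050  +1.099  -0.372


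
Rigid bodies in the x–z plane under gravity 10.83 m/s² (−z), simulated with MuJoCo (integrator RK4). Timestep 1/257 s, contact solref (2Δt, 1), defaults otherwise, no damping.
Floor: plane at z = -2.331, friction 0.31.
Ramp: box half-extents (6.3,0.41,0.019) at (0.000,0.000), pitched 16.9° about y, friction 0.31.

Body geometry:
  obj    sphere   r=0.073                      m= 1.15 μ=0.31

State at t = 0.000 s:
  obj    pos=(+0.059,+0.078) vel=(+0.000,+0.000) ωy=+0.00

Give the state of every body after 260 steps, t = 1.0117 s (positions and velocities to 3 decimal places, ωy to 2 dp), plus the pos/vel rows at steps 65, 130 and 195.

State at t = 1.0117 s:
  obj    pos=(+1.160,-0.256) vel=(+2.177,-0.661) ωy=+31.16

Key-timestep trajectory:
   step    t(s)  obj.x    obj.z    obj.vx   obj.vz 
     65  0.2529   +0.128  +0.057  +0.544  -0.165
    130  0.5058   +0.334  -0.005  +1.088  -0.331
    195  0.7588   +0.678  -0.110  +1.633  -0.496


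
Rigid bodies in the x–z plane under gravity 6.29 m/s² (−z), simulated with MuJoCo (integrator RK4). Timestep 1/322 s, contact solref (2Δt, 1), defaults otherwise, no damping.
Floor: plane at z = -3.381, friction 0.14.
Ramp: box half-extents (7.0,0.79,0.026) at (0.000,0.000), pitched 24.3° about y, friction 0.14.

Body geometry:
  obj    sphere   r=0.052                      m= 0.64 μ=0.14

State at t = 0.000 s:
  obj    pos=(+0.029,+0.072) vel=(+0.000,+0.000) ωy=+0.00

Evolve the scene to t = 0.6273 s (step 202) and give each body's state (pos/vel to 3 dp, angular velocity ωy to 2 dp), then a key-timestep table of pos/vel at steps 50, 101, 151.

State at t = 0.6273 s:
  obj    pos=(+0.361,-0.077) vel=(+1.057,-0.477) ωy=+22.30

Key-timestep trajectory:
   step    t(s)  obj.x    obj.z    obj.vx   obj.vz 
     50  0.1553   +0.050  +0.063  +0.262  -0.118
    101  0.3137   +0.112  +0.035  +0.529  -0.239
    151  0.4689   +0.215  -0.011  +0.790  -0.357


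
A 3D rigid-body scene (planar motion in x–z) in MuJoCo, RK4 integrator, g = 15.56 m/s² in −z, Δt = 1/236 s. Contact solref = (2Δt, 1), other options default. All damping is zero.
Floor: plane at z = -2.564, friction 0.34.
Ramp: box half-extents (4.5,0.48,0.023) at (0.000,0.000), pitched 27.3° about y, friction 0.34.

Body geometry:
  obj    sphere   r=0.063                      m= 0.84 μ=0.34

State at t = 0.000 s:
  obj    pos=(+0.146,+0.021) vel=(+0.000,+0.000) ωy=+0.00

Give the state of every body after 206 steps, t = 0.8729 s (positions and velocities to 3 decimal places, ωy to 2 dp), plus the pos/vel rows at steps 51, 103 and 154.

State at t = 0.8729 s:
  obj    pos=(+1.872,-0.869) vel=(+3.954,-2.041) ωy=+70.62

Key-timestep trajectory:
   step    t(s)  obj.x    obj.z    obj.vx   obj.vz 
     51  0.2161   +0.252  -0.033  +0.979  -0.505
    103  0.4364   +0.578  -0.201  +1.977  -1.020
    154  0.6525   +1.111  -0.476  +2.956  -1.526


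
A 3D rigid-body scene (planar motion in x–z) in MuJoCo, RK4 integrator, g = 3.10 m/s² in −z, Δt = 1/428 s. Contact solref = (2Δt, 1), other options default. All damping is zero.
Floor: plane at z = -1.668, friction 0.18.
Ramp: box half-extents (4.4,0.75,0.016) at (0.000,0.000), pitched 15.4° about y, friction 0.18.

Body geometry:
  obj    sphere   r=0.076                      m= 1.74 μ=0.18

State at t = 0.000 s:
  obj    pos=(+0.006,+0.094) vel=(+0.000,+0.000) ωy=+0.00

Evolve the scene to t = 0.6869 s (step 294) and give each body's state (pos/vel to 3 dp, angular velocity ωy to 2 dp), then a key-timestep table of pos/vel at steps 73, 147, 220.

State at t = 0.6869 s:
  obj    pos=(+0.140,+0.057) vel=(+0.389,-0.107) ωy=+5.31

Key-timestep trajectory:
   step    t(s)  obj.x    obj.z    obj.vx   obj.vz 
     73  0.1706   +0.014  +0.092  +0.097  -0.027
    147  0.3435   +0.039  +0.085  +0.195  -0.054
    220  0.5140   +0.081  +0.073  +0.291  -0.080


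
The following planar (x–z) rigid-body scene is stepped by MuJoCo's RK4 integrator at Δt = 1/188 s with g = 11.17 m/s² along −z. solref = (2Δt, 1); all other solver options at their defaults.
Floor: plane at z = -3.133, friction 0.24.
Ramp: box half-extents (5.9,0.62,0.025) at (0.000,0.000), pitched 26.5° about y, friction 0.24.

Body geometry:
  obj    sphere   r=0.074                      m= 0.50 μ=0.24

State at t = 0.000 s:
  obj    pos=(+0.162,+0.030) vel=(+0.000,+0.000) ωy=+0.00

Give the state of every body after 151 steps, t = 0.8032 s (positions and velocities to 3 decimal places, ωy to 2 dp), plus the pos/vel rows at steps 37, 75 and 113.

State at t = 0.8032 s:
  obj    pos=(+1.190,-0.483) vel=(+2.559,-1.276) ωy=+38.63

Key-timestep trajectory:
   step    t(s)  obj.x    obj.z    obj.vx   obj.vz 
     37  0.1968   +0.224  -0.001  +0.627  -0.313
     75  0.3989   +0.416  -0.097  +1.271  -0.634
    113  0.6011   +0.738  -0.257  +1.915  -0.955


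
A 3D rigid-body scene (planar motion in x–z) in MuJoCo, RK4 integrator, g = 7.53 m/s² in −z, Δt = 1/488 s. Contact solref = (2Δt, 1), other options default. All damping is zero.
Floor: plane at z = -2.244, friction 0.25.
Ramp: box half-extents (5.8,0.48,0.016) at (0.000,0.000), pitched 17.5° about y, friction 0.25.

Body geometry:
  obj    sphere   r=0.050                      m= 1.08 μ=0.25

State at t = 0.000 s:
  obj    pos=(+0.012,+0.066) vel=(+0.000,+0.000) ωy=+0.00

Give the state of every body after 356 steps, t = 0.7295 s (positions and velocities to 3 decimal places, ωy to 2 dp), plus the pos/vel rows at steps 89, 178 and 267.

State at t = 0.7295 s:
  obj    pos=(+0.422,-0.064) vel=(+1.125,-0.355) ωy=+23.60

Key-timestep trajectory:
   step    t(s)  obj.x    obj.z    obj.vx   obj.vz 
     89  0.1824   +0.038  +0.057  +0.281  -0.089
    178  0.3648   +0.115  +0.033  +0.563  -0.177
    267  0.5471   +0.243  -0.007  +0.844  -0.266


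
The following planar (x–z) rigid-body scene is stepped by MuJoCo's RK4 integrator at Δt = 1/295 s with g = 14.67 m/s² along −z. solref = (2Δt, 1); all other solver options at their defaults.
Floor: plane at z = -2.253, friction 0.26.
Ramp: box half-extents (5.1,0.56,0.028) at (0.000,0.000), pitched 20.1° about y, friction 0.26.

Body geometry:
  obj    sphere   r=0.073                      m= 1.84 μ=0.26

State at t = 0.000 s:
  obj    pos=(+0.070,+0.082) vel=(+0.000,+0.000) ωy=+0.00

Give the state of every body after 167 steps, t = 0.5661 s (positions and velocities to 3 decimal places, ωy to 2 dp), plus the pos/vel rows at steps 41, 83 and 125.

State at t = 0.5661 s:
  obj    pos=(+0.612,-0.116) vel=(+1.915,-0.701) ωy=+27.92

Key-timestep trajectory:
   step    t(s)  obj.x    obj.z    obj.vx   obj.vz 
     41  0.1390   +0.103  +0.070  +0.470  -0.172
     83  0.2814   +0.204  +0.033  +0.952  -0.348
    125  0.4237   +0.374  -0.029  +1.433  -0.524


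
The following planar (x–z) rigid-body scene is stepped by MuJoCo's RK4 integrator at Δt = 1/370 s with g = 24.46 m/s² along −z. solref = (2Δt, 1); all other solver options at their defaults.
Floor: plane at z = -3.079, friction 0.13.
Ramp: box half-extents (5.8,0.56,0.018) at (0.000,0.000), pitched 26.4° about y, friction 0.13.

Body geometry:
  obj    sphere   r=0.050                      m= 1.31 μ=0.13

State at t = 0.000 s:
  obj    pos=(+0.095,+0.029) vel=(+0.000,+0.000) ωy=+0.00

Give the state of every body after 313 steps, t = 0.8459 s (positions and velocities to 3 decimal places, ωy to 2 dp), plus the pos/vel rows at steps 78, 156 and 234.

State at t = 0.8459 s:
  obj    pos=(+2.668,-1.249) vel=(+6.082,-3.023) ωy=+120.39

Key-timestep trajectory:
   step    t(s)  obj.x    obj.z    obj.vx   obj.vz 
     78  0.2108   +0.255  -0.051  +1.516  -0.755
    156  0.4216   +0.734  -0.289  +3.033  -1.502
    234  0.6324   +1.533  -0.685  +4.554  -2.238


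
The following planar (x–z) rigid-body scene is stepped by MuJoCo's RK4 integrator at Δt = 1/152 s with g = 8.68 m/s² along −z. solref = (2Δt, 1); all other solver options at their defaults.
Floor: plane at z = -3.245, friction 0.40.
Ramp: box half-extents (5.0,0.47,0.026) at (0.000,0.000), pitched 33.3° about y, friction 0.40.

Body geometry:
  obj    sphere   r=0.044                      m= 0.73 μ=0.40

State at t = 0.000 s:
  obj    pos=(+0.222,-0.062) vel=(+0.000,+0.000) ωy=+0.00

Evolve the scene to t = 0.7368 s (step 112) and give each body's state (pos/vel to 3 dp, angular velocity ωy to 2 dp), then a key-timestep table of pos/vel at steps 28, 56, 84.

State at t = 0.7368 s:
  obj    pos=(+0.994,-0.569) vel=(+2.096,-1.377) ωy=+56.99

Key-timestep trajectory:
   step    t(s)  obj.x    obj.z    obj.vx   obj.vz 
     28  0.1842   +0.270  -0.094  +0.524  -0.344
     56  0.3684   +0.415  -0.189  +1.048  -0.689
     84  0.5526   +0.657  -0.348  +1.572  -1.033


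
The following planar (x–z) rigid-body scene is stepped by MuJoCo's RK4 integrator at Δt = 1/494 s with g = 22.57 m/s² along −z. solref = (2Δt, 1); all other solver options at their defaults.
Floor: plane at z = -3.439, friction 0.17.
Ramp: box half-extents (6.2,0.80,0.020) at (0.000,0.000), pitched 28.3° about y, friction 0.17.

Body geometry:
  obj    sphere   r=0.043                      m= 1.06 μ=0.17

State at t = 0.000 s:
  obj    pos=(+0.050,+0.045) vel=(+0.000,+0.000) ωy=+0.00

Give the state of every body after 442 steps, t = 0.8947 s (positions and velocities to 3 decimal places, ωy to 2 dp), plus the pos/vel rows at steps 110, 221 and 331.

State at t = 0.8947 s:
  obj    pos=(+2.744,-1.406) vel=(+6.021,-3.242) ωy=+159.01

Key-timestep trajectory:
   step    t(s)  obj.x    obj.z    obj.vx   obj.vz 
    110  0.2227   +0.217  -0.045  +1.499  -0.807
    221  0.4474   +0.723  -0.318  +3.011  -1.621
    331  0.6700   +1.561  -0.769  +4.509  -2.428


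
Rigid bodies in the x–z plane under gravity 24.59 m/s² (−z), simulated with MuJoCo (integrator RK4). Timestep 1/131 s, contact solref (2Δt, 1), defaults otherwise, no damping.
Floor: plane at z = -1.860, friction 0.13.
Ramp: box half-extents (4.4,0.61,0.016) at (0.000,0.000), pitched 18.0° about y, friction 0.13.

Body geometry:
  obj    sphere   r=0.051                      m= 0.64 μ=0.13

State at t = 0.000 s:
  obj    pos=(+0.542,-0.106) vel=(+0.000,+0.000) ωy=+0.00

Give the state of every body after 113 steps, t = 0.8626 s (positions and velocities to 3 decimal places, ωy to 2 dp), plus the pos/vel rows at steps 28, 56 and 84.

State at t = 0.8626 s:
  obj    pos=(+2.463,-0.730) vel=(+4.453,-1.447) ωy=+91.76

Key-timestep trajectory:
   step    t(s)  obj.x    obj.z    obj.vx   obj.vz 
     28  0.2137   +0.660  -0.144  +1.104  -0.359
     56  0.4275   +1.014  -0.259  +2.207  -0.717
     84  0.6412   +1.604  -0.451  +3.311  -1.076


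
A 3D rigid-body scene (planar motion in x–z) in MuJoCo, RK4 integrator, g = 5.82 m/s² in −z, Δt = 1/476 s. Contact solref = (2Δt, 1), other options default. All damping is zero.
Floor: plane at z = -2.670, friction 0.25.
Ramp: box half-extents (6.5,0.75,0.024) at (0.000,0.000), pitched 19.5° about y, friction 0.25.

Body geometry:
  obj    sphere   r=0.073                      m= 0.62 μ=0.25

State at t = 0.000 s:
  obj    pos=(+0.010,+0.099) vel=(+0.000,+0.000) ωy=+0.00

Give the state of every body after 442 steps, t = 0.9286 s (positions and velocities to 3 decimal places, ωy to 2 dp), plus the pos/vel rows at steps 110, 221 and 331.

State at t = 0.9286 s:
  obj    pos=(+0.574,-0.100) vel=(+1.215,-0.430) ωy=+17.65

Key-timestep trajectory:
   step    t(s)  obj.x    obj.z    obj.vx   obj.vz 
    110  0.2311   +0.045  +0.087  +0.302  -0.107
    221  0.4643   +0.151  +0.049  +0.607  -0.215
    331  0.6954   +0.326  -0.013  +0.910  -0.322
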